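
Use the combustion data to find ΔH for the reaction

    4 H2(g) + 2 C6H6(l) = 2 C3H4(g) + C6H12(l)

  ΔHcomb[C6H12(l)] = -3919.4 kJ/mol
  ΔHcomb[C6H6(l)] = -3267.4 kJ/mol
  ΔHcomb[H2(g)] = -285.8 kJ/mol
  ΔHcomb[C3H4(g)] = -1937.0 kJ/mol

With combustion enthalpies, reactants minus products:
= [4·(-285.8) + 2·(-3267.4)] − [2·(-1937.0) + 1·(-3919.4)]
= 115.4 kJ/mol

ΔH = 115.4 kJ/mol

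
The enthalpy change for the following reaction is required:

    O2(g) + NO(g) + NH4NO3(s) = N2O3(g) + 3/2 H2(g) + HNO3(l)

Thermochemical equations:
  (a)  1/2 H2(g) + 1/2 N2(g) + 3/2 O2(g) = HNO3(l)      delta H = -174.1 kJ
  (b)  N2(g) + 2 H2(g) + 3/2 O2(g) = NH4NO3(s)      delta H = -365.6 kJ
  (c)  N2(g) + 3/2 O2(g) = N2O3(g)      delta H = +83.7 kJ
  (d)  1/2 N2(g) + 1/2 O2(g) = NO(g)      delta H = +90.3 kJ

(a) as written (HNO3(l) already on the product side): -174.1 kJ
(b) reversed (reverse to put NH4NO3(s) on the reactant side): +365.6 kJ
(c) as written (N2O3(g) already on the product side): +83.7 kJ
(d) reversed (NO(g) must end up as a reactant): -90.3 kJ
Combining the equations, delta H = (-174.1) + (+365.6) + (+83.7) + (-90.3) = 184.9 kJ

delta H = 184.9 kJ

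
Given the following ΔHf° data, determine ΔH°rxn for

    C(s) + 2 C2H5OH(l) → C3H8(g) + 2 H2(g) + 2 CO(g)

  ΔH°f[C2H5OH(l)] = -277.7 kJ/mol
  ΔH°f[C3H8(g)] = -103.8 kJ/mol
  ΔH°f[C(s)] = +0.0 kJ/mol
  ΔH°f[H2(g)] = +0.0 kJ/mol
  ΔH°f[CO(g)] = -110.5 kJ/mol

ΔH°rxn = Σ nΔHf°(products) − Σ nΔHf°(reactants).
Products: 1·(-103.8) + 2·(+0.0) + 2·(-110.5) = -324.8
Reactants: 1·(+0.0) + 2·(-277.7) = -555.4
ΔH°rxn = (-324.8) − (-555.4) = 230.6 kJ/mol

ΔH°rxn = 230.6 kJ/mol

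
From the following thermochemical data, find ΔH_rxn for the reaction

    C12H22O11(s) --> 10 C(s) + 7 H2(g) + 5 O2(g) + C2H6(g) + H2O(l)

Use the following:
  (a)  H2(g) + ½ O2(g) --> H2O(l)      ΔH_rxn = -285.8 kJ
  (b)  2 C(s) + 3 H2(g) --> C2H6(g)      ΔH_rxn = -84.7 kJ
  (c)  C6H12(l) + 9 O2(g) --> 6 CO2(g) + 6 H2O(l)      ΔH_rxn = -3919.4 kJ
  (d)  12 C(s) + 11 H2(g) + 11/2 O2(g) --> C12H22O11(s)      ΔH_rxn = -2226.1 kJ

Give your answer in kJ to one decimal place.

(a) as written: -285.8 kJ
(b) as written (C2H6(g) already on the product side): -84.7 kJ
(c): not needed (CO2(g) appears nowhere else).
(d) reversed (C12H22O11(s) must end up as a reactant): +2226.1 kJ
By Hess's law, ΔH_rxn = (-285.8) + (-84.7) + (+2226.1) = 1855.6 kJ

ΔH_rxn = 1855.6 kJ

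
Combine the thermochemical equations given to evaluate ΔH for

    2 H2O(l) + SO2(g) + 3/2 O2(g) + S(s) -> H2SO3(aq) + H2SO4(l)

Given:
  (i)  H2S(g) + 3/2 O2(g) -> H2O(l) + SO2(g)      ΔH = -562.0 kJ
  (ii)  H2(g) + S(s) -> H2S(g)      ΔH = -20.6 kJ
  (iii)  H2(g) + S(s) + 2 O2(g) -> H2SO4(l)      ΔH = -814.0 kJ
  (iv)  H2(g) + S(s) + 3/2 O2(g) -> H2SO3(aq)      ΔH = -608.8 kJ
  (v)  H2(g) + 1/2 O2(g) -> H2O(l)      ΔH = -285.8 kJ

(i) reversed: +562.0 kJ
(ii) reversed: +20.6 kJ
(iii) as written: -814.0 kJ
(iv) as written: -608.8 kJ
(v) reversed: +285.8 kJ
Combining the equations, ΔH = (+562.0) + (+20.6) + (-814.0) + (-608.8) + (+285.8) = -554.4 kJ

ΔH = -554.4 kJ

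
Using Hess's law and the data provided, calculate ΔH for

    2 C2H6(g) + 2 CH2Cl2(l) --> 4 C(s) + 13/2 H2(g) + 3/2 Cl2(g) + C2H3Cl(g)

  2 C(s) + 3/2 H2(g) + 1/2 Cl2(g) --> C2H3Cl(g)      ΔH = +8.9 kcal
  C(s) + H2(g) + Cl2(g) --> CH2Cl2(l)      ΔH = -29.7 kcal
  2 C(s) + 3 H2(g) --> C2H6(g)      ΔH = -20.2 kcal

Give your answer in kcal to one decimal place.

ΔH = 108.7 kcal

equation 1 as written (C2H3Cl(g) already on the product side): +8.9 kcal
equation 2 reversed and × 2 (CH2Cl2(l) must end up as a reactant; ×2 to match 2 CH2Cl2(l) in the target): (-2)·(-29.7) = +59.4 kcal
equation 3 reversed and × 2 (C2H6(g) must end up as a reactant; ×2 to match 2 C2H6(g) in the target): (-2)·(-20.2) = +40.4 kcal
Since enthalpy is a state function, ΔH = (1)·(+8.9) + (-2)·(-29.7) + (-2)·(-20.2) = 108.7 kcal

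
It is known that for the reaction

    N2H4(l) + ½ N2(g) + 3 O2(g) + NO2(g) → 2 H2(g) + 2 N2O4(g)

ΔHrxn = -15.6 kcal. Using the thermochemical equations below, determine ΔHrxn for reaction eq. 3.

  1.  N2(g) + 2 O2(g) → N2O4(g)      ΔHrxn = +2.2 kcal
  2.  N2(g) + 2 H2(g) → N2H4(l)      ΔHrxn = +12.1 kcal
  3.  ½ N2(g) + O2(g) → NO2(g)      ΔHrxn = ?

ΔHrxn = 7.9 kcal

eq. 1 × 2: (2)·(+2.2) = +4.4 kcal
eq. 2 reversed: -12.1 kcal
eq. 3 reversed: contributes −x
-15.6 = (+4.4) + (-12.1) − x
x = (-15.6 − (-7.7)) / (-1) = 7.9 kcal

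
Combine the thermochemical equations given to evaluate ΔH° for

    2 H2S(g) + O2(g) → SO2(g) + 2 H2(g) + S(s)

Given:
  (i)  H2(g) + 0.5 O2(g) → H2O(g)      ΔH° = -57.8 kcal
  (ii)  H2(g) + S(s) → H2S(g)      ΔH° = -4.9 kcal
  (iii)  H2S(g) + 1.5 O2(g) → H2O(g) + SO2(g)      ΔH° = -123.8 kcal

(i) reversed: +57.8 kcal
(ii) reversed (reverse to put S(s) on the product side): +4.9 kcal
(iii) as written (SO2(g) already on the product side): -123.8 kcal
ΔH° = (-1)·(-57.8) + (-1)·(-4.9) + (1)·(-123.8) = -61.1 kcal

ΔH° = -61.1 kcal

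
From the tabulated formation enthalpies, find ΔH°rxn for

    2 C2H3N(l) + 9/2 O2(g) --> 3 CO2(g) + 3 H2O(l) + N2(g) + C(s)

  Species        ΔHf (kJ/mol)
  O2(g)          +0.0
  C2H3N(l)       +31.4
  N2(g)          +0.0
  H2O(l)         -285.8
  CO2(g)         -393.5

Products: 3·(-393.5) + 3·(-285.8) + 1·(+0.0) + 1·(+0.0) = -2037.9
Reactants: 2·(+31.4) + 9/2·(+0.0) = +62.8
ΔH°rxn = (-2037.9) − (+62.8) = -2100.7 kJ/mol

ΔH°rxn = -2100.7 kJ/mol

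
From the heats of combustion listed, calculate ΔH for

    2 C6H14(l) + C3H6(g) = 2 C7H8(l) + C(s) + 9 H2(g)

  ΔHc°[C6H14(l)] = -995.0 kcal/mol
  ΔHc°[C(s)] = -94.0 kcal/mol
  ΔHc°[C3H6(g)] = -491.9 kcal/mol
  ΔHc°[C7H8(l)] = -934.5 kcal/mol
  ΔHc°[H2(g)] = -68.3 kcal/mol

With combustion enthalpies, reactants minus products:
= [2·(-995.0) + 1·(-491.9)] − [2·(-934.5) + 1·(-94.0) + 9·(-68.3)]
= 95.8 kcal/mol

ΔH = 95.8 kcal/mol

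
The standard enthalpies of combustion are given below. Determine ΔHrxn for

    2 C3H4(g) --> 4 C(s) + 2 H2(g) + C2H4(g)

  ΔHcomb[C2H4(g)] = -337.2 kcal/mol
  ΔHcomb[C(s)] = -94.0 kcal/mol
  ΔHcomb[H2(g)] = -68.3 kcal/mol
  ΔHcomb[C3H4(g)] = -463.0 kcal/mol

ΔHrxn = -76.2 kcal/mol

With combustion enthalpies, reactants minus products:
= [2·(-463.0)] − [4·(-94.0) + 2·(-68.3) + 1·(-337.2)]
= -76.2 kcal/mol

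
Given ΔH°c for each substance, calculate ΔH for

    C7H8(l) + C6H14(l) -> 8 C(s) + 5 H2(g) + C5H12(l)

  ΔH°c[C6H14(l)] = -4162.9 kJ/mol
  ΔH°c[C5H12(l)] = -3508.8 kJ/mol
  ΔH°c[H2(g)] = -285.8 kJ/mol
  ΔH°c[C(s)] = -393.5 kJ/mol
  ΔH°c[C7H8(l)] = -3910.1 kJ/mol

Using ΔH = Σ nΔHc°(reactants) − Σ nΔHc°(products):
= [1·(-3910.1) + 1·(-4162.9)] − [8·(-393.5) + 5·(-285.8) + 1·(-3508.8)]
= 12.8 kJ/mol

ΔH = 12.8 kJ/mol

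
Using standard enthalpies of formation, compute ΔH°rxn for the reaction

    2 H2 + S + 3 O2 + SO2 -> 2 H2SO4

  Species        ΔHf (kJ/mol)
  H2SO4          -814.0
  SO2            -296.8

ΔH°rxn = -1331.2 kJ/mol

Products: 2·(-814.0) = -1628.0
Reactants: 2·(+0.0) + 1·(+0.0) + 3·(+0.0) + 1·(-296.8) = -296.8
ΔH°rxn = (-1628.0) − (-296.8) = -1331.2 kJ/mol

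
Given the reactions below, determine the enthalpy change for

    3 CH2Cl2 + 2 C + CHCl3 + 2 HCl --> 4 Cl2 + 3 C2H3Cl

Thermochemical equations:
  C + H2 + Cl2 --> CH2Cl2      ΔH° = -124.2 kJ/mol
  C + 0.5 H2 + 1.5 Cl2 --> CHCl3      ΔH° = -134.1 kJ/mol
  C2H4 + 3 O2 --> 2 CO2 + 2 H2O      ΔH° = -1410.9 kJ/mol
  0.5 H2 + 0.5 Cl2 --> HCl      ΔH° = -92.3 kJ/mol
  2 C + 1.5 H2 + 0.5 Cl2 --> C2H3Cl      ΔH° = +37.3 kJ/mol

ΔH° = 803.2 kJ/mol

equation 1 reversed and × 3: (-3)·(-124.2) = +372.6 kJ/mol
equation 2 reversed: +134.1 kJ/mol
equation 3: not needed.
equation 4 reversed and × 2: (-2)·(-92.3) = +184.6 kJ/mol
equation 5 × 3: (3)·(+37.3) = +111.9 kJ/mol
By Hess's law, ΔH° = (-3)·(-124.2) + (-1)·(-134.1) + (-2)·(-92.3) + (3)·(+37.3) = 803.2 kJ/mol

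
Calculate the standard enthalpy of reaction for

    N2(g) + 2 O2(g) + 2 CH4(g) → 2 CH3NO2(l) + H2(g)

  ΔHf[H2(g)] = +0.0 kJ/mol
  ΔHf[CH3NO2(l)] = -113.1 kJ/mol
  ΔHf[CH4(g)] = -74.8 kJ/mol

ΔHrxn = -76.6 kJ/mol

Products: 2·(-113.1) + 1·(+0.0) = -226.2
Reactants: 1·(+0.0) + 2·(+0.0) + 2·(-74.8) = -149.6
ΔHrxn = (-226.2) − (-149.6) = -76.6 kJ/mol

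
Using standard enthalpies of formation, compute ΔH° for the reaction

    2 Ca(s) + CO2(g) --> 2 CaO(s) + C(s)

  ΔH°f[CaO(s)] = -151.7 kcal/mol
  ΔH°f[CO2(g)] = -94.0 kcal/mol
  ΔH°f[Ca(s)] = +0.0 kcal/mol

Products: 2·(-151.7) + 1·(+0.0) = -303.4
Reactants: 2·(+0.0) + 1·(-94.0) = -94.0
ΔH° = (-303.4) − (-94.0) = -209.4 kcal/mol

ΔH° = -209.4 kcal/mol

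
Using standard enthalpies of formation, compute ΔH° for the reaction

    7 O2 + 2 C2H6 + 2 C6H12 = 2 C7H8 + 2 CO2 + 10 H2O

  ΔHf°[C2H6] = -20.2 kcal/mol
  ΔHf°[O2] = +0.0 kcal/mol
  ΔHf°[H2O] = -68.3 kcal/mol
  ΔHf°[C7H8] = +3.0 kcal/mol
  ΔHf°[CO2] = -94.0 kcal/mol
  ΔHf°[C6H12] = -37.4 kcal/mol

Products: 2·(+3.0) + 2·(-94.0) + 10·(-68.3) = -865.0
Reactants: 7·(+0.0) + 2·(-20.2) + 2·(-37.4) = -115.2
ΔH° = (-865.0) − (-115.2) = -749.8 kcal/mol

ΔH° = -749.8 kcal/mol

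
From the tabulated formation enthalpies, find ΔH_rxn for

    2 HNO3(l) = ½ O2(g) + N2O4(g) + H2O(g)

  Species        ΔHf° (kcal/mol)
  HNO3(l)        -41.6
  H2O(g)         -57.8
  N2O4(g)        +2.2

ΔH_rxn = 27.6 kcal/mol

Products: 1/2·(+0.0) + 1·(+2.2) + 1·(-57.8) = -55.6
Reactants: 2·(-41.6) = -83.2
ΔH_rxn = (-55.6) − (-83.2) = 27.6 kcal/mol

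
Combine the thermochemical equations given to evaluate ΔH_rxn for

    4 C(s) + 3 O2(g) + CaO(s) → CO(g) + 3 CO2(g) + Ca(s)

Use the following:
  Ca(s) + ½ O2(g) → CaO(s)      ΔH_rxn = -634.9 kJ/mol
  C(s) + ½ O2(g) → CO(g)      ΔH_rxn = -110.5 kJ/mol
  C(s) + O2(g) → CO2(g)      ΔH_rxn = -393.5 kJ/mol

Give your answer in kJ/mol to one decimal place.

equation 1 reversed (reverse to put CaO(s) on the reactant side): +634.9 kJ/mol
equation 2 as written (CO(g) already on the product side): -110.5 kJ/mol
equation 3 × 3 (scale by 3 for the 3 CO2(g)): (3)·(-393.5) = -1180.5 kJ/mol
Combining the equations, ΔH_rxn = (+634.9) + (-110.5) + (-1180.5) = -656.1 kJ/mol

ΔH_rxn = -656.1 kJ/mol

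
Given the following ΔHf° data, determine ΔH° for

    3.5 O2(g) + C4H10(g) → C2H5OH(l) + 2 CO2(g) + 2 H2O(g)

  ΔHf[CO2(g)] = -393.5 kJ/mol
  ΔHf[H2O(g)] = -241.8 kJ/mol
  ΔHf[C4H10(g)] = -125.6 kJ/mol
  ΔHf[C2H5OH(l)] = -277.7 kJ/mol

ΔH° = -1422.7 kJ/mol

ΔH°rxn = Σ nΔHf°(products) − Σ nΔHf°(reactants).
Products: 1·(-277.7) + 2·(-393.5) + 2·(-241.8) = -1548.3
Reactants: 7/2·(+0.0) + 1·(-125.6) = -125.6
ΔH° = (-1548.3) − (-125.6) = -1422.7 kJ/mol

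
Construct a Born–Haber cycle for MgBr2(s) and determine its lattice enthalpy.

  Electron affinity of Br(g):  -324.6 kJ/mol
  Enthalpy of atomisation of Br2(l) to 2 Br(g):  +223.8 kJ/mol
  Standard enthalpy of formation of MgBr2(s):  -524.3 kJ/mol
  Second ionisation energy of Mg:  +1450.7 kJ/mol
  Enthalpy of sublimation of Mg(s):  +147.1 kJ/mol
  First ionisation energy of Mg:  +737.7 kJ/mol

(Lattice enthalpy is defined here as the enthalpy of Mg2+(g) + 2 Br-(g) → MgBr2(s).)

ΔHf° = 1·ΔHsub + 1·(ΣIE) + 1·D(Br2) + 2·EA + U
-524.3 = 1·(+147.1) + 1·(+2188.4) + 1·(+223.8) + 2·(-324.6) + U
U = -524.3 − (+1910.1) = -2434.4 kJ/mol

U = -2434.4 kJ/mol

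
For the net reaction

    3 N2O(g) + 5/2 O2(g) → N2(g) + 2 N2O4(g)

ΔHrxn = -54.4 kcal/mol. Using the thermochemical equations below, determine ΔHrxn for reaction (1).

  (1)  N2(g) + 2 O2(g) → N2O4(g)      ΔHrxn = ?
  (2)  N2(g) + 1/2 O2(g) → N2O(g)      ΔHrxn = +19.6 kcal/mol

ΔHrxn = 2.2 kcal/mol

(1) × 2 (×2 to match 2 N2O4(g) in the target): contributes 2·x
(2) reversed and × 3 (N2O(g) must end up as a reactant; ×3 to match 3 N2O(g) in the target): (-3)·(+19.6) = -58.8 kcal/mol
-54.4 = (-58.8) + 2·x
x = (-54.4 − (-58.8)) / (2) = 2.2 kcal/mol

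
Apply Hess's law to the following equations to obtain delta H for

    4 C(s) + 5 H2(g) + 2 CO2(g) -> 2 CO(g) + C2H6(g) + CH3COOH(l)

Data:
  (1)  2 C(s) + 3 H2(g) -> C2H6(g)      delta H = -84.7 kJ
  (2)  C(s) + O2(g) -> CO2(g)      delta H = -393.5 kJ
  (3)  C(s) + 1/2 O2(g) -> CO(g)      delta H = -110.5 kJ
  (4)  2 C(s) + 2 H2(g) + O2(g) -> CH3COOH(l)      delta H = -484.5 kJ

(1) as written: -84.7 kJ
(2) reversed and × 2: (-2)·(-393.5) = +787.0 kJ
(3) × 2: (2)·(-110.5) = -221.0 kJ
(4) as written: -484.5 kJ
Summing the manipulated equations, delta H = (1)·(-84.7) + (-2)·(-393.5) + (2)·(-110.5) + (1)·(-484.5) = -3.2 kJ

delta H = -3.2 kJ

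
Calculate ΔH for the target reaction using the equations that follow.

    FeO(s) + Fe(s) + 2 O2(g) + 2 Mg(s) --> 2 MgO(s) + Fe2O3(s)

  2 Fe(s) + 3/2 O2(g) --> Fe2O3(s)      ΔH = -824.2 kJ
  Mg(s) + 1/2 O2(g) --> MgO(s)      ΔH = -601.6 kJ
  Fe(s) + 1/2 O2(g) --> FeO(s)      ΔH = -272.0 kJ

equation 1 as written (Fe2O3(s) already on the product side): -824.2 kJ
equation 2 × 2 (×2 to match 2 MgO(s) in the target): (2)·(-601.6) = -1203.2 kJ
equation 3 reversed (reverse to put FeO(s) on the reactant side): +272.0 kJ
ΔH = (-824.2) + (-1203.2) + (+272.0) = -1755.4 kJ

ΔH = -1755.4 kJ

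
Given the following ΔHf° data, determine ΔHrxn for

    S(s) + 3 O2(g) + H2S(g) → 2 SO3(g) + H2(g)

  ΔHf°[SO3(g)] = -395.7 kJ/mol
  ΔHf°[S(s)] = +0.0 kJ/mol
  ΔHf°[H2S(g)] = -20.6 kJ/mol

ΔHrxn = -770.8 kJ/mol

ΔH°rxn = Σ nΔHf°(products) − Σ nΔHf°(reactants).
Products: 2·(-395.7) + 1·(+0.0) = -791.4
Reactants: 1·(+0.0) + 3·(+0.0) + 1·(-20.6) = -20.6
ΔHrxn = (-791.4) − (-20.6) = -770.8 kJ/mol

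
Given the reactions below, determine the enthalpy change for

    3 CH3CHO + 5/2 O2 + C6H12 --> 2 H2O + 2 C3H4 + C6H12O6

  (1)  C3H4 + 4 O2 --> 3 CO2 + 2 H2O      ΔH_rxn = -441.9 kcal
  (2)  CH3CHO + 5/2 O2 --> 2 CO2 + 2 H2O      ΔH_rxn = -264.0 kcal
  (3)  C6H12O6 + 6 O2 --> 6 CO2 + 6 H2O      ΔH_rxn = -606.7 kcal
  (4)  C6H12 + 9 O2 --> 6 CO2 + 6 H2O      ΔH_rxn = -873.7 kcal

(1) reversed and × 2: (-2)·(-441.9) = +883.8 kcal
(2) × 3: (3)·(-264.0) = -792.0 kcal
(3) reversed: +606.7 kcal
(4) as written: -873.7 kcal
ΔH_rxn = (+883.8) + (-792.0) + (+606.7) + (-873.7) = -175.2 kcal

ΔH_rxn = -175.2 kcal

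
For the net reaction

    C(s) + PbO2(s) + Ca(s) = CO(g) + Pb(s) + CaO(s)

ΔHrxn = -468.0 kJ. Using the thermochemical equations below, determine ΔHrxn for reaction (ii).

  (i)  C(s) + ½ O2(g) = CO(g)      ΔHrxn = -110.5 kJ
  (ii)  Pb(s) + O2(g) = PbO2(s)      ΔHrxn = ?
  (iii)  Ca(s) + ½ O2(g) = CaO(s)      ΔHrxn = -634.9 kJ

ΔHrxn = -277.4 kJ

(i) as written: -110.5 kJ
(ii) reversed: contributes −x
(iii) as written: -634.9 kJ
-468.0 = (-110.5) + (-634.9) − x
x = (-468.0 − (-745.4)) / (-1) = -277.4 kJ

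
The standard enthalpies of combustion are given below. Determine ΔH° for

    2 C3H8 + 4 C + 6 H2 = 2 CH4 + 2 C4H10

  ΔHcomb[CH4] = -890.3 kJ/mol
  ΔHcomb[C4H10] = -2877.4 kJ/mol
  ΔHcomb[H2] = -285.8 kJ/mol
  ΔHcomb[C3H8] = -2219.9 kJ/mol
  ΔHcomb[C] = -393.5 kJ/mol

With combustion enthalpies, reactants minus products:
= [2·(-2219.9) + 4·(-393.5) + 6·(-285.8)] − [2·(-890.3) + 2·(-2877.4)]
= -193.2 kJ/mol

ΔH° = -193.2 kJ/mol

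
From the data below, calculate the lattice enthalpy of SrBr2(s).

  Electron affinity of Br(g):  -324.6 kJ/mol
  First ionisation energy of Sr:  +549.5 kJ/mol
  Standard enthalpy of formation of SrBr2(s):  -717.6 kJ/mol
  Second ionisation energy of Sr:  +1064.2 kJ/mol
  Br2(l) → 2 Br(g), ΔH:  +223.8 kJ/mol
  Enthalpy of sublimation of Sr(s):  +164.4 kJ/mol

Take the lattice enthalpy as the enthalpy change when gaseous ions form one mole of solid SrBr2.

U = -2070.3 kJ/mol

ΔHf° = 1·ΔHsub + 1·(ΣIE) + 1·D(Br2) + 2·EA + U
-717.6 = 1·(+164.4) + 1·(+1613.7) + 1·(+223.8) + 2·(-324.6) + U
U = -717.6 − (+1352.7) = -2070.3 kJ/mol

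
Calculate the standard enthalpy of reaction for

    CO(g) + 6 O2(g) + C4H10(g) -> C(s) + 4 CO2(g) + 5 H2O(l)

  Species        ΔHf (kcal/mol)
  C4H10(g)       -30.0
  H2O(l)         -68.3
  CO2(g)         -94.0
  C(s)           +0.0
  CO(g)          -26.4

ΔH° = -661.1 kcal/mol

Products: 1·(+0.0) + 4·(-94.0) + 5·(-68.3) = -717.5
Reactants: 1·(-26.4) + 6·(+0.0) + 1·(-30.0) = -56.4
ΔH° = (-717.5) − (-56.4) = -661.1 kcal/mol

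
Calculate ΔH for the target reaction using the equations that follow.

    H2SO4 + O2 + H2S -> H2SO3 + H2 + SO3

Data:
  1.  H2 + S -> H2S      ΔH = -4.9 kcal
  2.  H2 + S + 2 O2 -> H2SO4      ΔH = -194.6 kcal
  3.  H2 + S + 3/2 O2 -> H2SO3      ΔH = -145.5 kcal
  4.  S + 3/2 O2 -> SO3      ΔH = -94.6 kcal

ΔH = -40.6 kcal

eq. 1 reversed (reverse to put H2S on the reactant side): +4.9 kcal
eq. 2 reversed (H2SO4 must end up as a reactant): +194.6 kcal
eq. 3 as written (H2SO3 already on the product side): -145.5 kcal
eq. 4 as written (SO3 already on the product side): -94.6 kcal
Since enthalpy is a state function, ΔH = (-1)·(-4.9) + (-1)·(-194.6) + (1)·(-145.5) + (1)·(-94.6) = -40.6 kcal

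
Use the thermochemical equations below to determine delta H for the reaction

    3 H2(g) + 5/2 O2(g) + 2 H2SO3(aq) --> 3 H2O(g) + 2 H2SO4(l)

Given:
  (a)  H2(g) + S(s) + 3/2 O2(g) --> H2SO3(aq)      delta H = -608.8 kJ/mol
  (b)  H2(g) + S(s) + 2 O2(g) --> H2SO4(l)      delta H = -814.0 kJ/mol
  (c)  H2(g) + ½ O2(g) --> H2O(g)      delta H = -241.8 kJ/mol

delta H = -1135.8 kJ/mol

(a) reversed and × 2: (-2)·(-608.8) = +1217.6 kJ/mol
(b) × 2: (2)·(-814.0) = -1628.0 kJ/mol
(c) × 3: (3)·(-241.8) = -725.4 kJ/mol
delta H = (-2)·(-608.8) + (2)·(-814.0) + (3)·(-241.8) = -1135.8 kJ/mol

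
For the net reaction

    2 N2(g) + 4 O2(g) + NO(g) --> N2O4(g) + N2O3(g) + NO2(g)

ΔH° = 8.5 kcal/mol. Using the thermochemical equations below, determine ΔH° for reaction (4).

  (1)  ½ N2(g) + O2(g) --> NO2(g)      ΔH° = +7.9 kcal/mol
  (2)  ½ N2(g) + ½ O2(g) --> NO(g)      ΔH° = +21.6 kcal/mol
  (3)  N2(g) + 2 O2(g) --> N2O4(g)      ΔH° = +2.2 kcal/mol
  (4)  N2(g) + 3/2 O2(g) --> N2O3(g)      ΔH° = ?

ΔH° = 20.0 kcal/mol

(1) as written (NO2(g) already on the product side): +7.9 kcal/mol
(2) reversed (NO(g) must end up as a reactant): -21.6 kcal/mol
(3) as written (N2O4(g) already on the product side): +2.2 kcal/mol
(4) as written (N2O3(g) already on the product side): contributes x
+8.5 = (+7.9) + (-21.6) + (+2.2) + x
x = (+8.5 − (-11.5)) / (1) = 20.0 kcal/mol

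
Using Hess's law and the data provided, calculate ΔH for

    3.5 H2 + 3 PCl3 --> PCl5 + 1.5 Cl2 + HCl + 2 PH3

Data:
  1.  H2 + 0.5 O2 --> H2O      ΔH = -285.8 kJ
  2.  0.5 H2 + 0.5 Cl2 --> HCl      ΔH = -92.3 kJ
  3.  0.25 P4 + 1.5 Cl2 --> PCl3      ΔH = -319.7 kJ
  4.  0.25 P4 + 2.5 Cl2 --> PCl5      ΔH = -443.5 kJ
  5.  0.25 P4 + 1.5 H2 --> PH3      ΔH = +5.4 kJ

ΔH = 434.1 kJ

eq. 1: not needed.
eq. 2 as written: -92.3 kJ
eq. 3 reversed and × 3: (-3)·(-319.7) = +959.1 kJ
eq. 4 as written: -443.5 kJ
eq. 5 × 2: (2)·(+5.4) = +10.8 kJ
ΔH = (-92.3) + (+959.1) + (-443.5) + (+10.8) = 434.1 kJ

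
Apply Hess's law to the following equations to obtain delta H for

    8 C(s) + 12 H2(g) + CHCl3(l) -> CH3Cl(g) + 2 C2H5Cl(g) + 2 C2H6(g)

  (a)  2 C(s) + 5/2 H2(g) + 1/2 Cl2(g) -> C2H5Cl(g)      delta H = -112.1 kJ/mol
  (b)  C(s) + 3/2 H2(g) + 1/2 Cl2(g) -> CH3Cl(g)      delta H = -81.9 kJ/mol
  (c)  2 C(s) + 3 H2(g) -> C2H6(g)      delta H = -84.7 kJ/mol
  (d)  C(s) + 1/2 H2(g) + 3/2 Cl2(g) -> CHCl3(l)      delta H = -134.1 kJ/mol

delta H = -341.4 kJ/mol

(a) × 2: (2)·(-112.1) = -224.2 kJ/mol
(b) as written: -81.9 kJ/mol
(c) × 2: (2)·(-84.7) = -169.4 kJ/mol
(d) reversed: +134.1 kJ/mol
delta H = (-224.2) + (-81.9) + (-169.4) + (+134.1) = -341.4 kJ/mol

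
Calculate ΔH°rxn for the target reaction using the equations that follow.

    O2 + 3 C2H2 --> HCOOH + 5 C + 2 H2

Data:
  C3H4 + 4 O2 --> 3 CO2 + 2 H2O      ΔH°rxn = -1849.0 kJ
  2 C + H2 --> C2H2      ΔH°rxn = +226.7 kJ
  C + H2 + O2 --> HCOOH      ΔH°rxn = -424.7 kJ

equation 1: not needed (C3H4 appears nowhere else).
equation 2 reversed and × 3 (reverse to put C2H2 on the reactant side; ×3 to match 3 C2H2 in the target): (-3)·(+226.7) = -680.1 kJ
equation 3 as written (HCOOH already on the product side): -424.7 kJ
ΔH°rxn = (-680.1) + (-424.7) = -1104.8 kJ

ΔH°rxn = -1104.8 kJ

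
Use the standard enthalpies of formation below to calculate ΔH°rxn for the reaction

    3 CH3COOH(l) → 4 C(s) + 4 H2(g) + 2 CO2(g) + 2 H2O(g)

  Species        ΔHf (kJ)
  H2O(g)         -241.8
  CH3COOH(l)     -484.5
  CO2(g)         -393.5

Products: 4·(+0.0) + 4·(+0.0) + 2·(-393.5) + 2·(-241.8) = -1270.6
Reactants: 3·(-484.5) = -1453.5
ΔH°rxn = (-1270.6) − (-1453.5) = 182.9 kJ

ΔH°rxn = 182.9 kJ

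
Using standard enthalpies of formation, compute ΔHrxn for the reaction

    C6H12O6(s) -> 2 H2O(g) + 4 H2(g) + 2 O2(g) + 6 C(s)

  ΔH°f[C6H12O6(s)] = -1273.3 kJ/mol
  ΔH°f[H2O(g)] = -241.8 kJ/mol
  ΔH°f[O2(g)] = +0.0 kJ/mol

Products: 2·(-241.8) + 4·(+0.0) + 2·(+0.0) + 6·(+0.0) = -483.6
Reactants: 1·(-1273.3) = -1273.3
ΔHrxn = (-483.6) − (-1273.3) = 789.7 kJ/mol

ΔHrxn = 789.7 kJ/mol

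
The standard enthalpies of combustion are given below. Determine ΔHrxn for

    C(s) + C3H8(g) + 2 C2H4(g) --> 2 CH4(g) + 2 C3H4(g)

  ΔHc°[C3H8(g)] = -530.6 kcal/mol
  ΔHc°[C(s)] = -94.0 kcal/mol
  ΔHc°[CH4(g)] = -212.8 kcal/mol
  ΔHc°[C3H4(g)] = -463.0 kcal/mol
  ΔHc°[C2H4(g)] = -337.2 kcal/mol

Using ΔH = Σ nΔHc°(reactants) − Σ nΔHc°(products):
= [1·(-94.0) + 1·(-530.6) + 2·(-337.2)] − [2·(-212.8) + 2·(-463.0)]
= 52.6 kcal/mol

ΔHrxn = 52.6 kcal/mol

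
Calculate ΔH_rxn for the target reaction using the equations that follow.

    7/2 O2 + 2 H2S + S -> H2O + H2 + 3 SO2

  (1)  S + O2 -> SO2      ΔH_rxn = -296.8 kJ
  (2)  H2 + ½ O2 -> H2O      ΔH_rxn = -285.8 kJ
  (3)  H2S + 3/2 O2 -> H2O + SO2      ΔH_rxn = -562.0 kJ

ΔH_rxn = -1135.0 kJ

(1) as written (S already on the reactant side): -296.8 kJ
(2) reversed (reverse to put H2 on the product side): +285.8 kJ
(3) × 2 (scale by 2 for the 2 H2S): (2)·(-562.0) = -1124.0 kJ
Combining the equations, ΔH_rxn = (1)·(-296.8) + (-1)·(-285.8) + (2)·(-562.0) = -1135.0 kJ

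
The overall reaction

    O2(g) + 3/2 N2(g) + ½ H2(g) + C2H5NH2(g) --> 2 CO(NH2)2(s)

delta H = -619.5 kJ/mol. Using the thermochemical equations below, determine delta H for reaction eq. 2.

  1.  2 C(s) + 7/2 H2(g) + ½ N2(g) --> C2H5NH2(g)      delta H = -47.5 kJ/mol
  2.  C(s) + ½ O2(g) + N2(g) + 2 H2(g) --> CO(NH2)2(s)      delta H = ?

delta H = -333.5 kJ/mol

eq. 1 reversed (reverse to put C2H5NH2(g) on the reactant side): +47.5 kJ/mol
eq. 2 × 2 (scale by 2 for the 2 CO(NH2)2(s)): contributes 2·x
-619.5 = (+47.5) + 2·x
x = (-619.5 − (+47.5)) / (2) = -333.5 kJ/mol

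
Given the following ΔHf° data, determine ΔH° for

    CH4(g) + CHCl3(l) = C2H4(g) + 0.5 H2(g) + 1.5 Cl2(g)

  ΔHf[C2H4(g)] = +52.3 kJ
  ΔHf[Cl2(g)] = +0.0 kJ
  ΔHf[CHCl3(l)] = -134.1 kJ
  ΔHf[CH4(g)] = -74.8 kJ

ΔH° = 261.2 kJ

ΔH°rxn = Σ nΔHf°(products) − Σ nΔHf°(reactants).
Products: 1·(+52.3) + 1/2·(+0.0) + 3/2·(+0.0) = +52.3
Reactants: 1·(-74.8) + 1·(-134.1) = -208.9
ΔH° = (+52.3) − (-208.9) = 261.2 kJ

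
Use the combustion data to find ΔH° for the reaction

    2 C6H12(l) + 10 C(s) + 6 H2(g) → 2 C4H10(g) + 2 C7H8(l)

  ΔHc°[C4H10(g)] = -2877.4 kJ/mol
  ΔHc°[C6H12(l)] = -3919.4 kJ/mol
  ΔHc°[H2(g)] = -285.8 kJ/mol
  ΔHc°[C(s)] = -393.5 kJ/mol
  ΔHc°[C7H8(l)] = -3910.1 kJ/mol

ΔH° = 86.4 kJ/mol

Using ΔH = Σ nΔHc°(reactants) − Σ nΔHc°(products):
= [2·(-3919.4) + 10·(-393.5) + 6·(-285.8)] − [2·(-2877.4) + 2·(-3910.1)]
= 86.4 kJ/mol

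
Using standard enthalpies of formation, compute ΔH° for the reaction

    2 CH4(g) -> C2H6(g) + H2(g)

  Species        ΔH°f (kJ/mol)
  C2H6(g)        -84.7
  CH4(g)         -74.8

ΔH° = 64.9 kJ/mol

Products: 1·(-84.7) + 1·(+0.0) = -84.7
Reactants: 2·(-74.8) = -149.6
ΔH° = (-84.7) − (-149.6) = 64.9 kJ/mol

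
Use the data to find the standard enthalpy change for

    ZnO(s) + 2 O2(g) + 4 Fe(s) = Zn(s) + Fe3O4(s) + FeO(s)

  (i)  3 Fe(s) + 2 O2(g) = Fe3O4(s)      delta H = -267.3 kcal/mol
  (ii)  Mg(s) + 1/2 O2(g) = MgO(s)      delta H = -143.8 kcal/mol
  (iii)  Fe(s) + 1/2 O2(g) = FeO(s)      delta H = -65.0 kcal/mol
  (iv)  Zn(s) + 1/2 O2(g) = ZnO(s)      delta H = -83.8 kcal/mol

delta H = -248.5 kcal/mol

(i) as written: -267.3 kcal/mol
(ii): not needed.
(iii) as written: -65.0 kcal/mol
(iv) reversed: +83.8 kcal/mol
delta H = (-267.3) + (-65.0) + (+83.8) = -248.5 kcal/mol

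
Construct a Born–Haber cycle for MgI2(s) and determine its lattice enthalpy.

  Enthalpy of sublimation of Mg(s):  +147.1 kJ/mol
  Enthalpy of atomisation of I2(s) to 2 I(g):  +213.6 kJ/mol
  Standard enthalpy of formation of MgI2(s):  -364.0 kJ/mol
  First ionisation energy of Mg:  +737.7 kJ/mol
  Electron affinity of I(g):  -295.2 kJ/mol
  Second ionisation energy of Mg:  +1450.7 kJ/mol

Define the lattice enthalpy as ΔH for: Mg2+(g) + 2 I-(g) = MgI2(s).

U = -2322.7 kJ/mol

ΔHf° = 1·ΔHsub + 1·(ΣIE) + 1·D(I2) + 2·EA + U
-364.0 = 1·(+147.1) + 1·(+2188.4) + 1·(+213.6) + 2·(-295.2) + U
U = -364.0 − (+1958.7) = -2322.7 kJ/mol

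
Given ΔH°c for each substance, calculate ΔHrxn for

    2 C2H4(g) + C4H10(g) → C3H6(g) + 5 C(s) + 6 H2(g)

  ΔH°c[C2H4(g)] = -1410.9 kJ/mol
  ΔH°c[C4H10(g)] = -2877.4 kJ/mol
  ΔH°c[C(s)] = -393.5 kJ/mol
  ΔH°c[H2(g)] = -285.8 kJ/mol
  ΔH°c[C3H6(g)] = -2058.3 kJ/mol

With combustion enthalpies, reactants minus products:
= [2·(-1410.9) + 1·(-2877.4)] − [1·(-2058.3) + 5·(-393.5) + 6·(-285.8)]
= 41.4 kJ/mol

ΔHrxn = 41.4 kJ/mol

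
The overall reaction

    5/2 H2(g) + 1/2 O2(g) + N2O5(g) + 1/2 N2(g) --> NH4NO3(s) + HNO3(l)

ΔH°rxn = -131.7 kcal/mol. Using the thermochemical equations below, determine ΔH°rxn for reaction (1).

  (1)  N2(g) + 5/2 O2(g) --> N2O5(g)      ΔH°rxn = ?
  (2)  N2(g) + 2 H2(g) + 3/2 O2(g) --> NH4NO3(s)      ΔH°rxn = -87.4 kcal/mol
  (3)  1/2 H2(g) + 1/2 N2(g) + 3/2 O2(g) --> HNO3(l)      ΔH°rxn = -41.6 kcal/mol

ΔH°rxn = 2.7 kcal/mol

(1) reversed (N2O5(g) must end up as a reactant): contributes −x
(2) as written (NH4NO3(s) already on the product side): -87.4 kcal/mol
(3) as written (HNO3(l) already on the product side): -41.6 kcal/mol
-131.7 = (-87.4) + (-41.6) − x
x = (-131.7 − (-129.0)) / (-1) = 2.7 kcal/mol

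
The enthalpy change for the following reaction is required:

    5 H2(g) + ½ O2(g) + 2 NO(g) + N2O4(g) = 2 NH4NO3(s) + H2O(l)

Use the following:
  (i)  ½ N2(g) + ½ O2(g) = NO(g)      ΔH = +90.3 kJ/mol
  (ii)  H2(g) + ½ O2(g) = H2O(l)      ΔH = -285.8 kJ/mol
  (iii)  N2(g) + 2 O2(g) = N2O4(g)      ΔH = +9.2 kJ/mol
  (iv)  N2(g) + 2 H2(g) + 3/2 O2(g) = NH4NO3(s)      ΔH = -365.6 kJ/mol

(i) reversed and × 2 (NO(g) must end up as a reactant; scale by 2 for the 2 NO(g)): (-2)·(+90.3) = -180.6 kJ/mol
(ii) as written (H2O(l) already on the product side): -285.8 kJ/mol
(iii) reversed (N2O4(g) must end up as a reactant): -9.2 kJ/mol
(iv) × 2 (scale by 2 for the 2 NH4NO3(s)): (2)·(-365.6) = -731.2 kJ/mol
ΔH = (-2)·(+90.3) + (1)·(-285.8) + (-1)·(+9.2) + (2)·(-365.6) = -1206.8 kJ/mol

ΔH = -1206.8 kJ/mol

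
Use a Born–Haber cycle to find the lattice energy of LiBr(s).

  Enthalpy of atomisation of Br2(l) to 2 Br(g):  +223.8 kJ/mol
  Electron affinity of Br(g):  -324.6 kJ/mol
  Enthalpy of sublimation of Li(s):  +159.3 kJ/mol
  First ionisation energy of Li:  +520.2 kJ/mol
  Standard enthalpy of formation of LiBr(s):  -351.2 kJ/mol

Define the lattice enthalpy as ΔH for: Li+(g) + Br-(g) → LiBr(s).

U = -818.0 kJ/mol

ΔHf° = 1·ΔHsub + 1·(ΣIE) + 1/2·D(Br2) + 1·EA + U
-351.2 = 1·(+159.3) + 1·(+520.2) + 1/2·(+223.8) + 1·(-324.6) + U
U = -351.2 − (+466.8) = -818.0 kJ/mol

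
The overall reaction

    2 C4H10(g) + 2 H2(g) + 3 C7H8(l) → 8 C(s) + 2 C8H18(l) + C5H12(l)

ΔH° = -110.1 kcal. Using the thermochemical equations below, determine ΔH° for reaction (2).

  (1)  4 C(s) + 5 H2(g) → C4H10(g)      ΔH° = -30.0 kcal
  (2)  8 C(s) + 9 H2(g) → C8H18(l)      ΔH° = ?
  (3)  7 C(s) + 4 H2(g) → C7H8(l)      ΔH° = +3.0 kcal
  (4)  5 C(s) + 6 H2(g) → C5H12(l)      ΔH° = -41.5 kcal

ΔH° = -59.8 kcal

(1) reversed and × 2: (-2)·(-30.0) = +60.0 kcal
(2) × 2: contributes 2·x
(3) reversed and × 3: (-3)·(+3.0) = -9.0 kcal
(4) as written: -41.5 kcal
-110.1 = (+60.0) + (-9.0) + (-41.5) + 2·x
x = (-110.1 − (+9.5)) / (2) = -59.8 kcal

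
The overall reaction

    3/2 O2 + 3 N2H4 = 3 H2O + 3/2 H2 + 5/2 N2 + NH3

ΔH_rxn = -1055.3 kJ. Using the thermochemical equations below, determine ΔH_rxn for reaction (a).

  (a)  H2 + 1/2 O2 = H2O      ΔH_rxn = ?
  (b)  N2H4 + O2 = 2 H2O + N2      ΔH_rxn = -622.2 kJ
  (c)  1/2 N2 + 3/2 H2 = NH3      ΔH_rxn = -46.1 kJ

(a) reversed and × 3: contributes −3·x
(b) × 3: (3)·(-622.2) = -1866.6 kJ
(c) as written: -46.1 kJ
-1055.3 = (-1866.6) + (-46.1) − 3·x
x = (-1055.3 − (-1912.7)) / (-3) = -285.8 kJ

ΔH_rxn = -285.8 kJ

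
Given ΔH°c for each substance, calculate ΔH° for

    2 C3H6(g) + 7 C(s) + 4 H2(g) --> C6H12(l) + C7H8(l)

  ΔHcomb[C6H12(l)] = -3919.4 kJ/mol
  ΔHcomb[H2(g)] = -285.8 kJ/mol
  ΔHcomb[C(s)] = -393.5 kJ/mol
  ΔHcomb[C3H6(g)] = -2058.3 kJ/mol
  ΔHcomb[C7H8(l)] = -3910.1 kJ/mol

ΔH° = -184.8 kJ/mol

With combustion enthalpies, reactants minus products:
= [2·(-2058.3) + 7·(-393.5) + 4·(-285.8)] − [1·(-3919.4) + 1·(-3910.1)]
= -184.8 kJ/mol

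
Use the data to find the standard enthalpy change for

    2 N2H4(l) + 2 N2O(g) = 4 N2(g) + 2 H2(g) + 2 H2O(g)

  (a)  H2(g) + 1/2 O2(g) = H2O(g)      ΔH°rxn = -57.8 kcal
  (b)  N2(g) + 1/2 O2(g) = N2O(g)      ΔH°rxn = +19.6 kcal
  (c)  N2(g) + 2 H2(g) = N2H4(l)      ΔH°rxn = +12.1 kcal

ΔH°rxn = -179.0 kcal

(a) × 2 (×2 to match 2 H2O(g) in the target): (2)·(-57.8) = -115.6 kcal
(b) reversed and × 2 (N2O(g) must end up as a reactant; ×2 to match 2 N2O(g) in the target): (-2)·(+19.6) = -39.2 kcal
(c) reversed and × 2 (reverse to put N2H4(l) on the reactant side; ×2 to match 2 N2H4(l) in the target): (-2)·(+12.1) = -24.2 kcal
Since enthalpy is a state function, ΔH°rxn = (-115.6) + (-39.2) + (-24.2) = -179.0 kcal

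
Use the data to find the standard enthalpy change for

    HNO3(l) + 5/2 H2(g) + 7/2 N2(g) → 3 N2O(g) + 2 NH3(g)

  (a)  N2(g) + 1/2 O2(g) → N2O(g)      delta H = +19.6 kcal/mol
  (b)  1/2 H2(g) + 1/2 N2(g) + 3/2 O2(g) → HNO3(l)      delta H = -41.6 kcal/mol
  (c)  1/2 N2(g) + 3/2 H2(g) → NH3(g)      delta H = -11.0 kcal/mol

delta H = 78.4 kcal/mol

(a) × 3: (3)·(+19.6) = +58.8 kcal/mol
(b) reversed: +41.6 kcal/mol
(c) × 2: (2)·(-11.0) = -22.0 kcal/mol
Since enthalpy is a state function, delta H = (+58.8) + (+41.6) + (-22.0) = 78.4 kcal/mol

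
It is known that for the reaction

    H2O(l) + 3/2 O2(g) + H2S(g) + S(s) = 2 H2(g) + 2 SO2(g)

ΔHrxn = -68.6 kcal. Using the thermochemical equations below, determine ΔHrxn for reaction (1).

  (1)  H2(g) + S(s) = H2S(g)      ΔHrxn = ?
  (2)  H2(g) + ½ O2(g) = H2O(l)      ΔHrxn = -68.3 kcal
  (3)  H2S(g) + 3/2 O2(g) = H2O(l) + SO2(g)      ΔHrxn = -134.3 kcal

ΔHrxn = -4.9 kcal

(1) as written (S(s) already on the reactant side): contributes x
(2) reversed and × 3: (-3)·(-68.3) = +204.9 kcal
(3) × 2 (×2 to match 2 SO2(g) in the target): (2)·(-134.3) = -268.6 kcal
-68.6 = (+204.9) + (-268.6) + x
x = (-68.6 − (-63.7)) / (1) = -4.9 kcal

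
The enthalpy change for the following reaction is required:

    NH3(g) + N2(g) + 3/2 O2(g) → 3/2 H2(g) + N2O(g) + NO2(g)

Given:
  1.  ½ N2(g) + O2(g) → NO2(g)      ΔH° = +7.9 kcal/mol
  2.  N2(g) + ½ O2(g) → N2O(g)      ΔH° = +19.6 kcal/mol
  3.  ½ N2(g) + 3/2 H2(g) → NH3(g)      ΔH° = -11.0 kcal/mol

ΔH° = 38.5 kcal/mol

eq. 1 as written (NO2(g) already on the product side): +7.9 kcal/mol
eq. 2 as written (N2O(g) already on the product side): +19.6 kcal/mol
eq. 3 reversed (reverse to put NH3(g) on the reactant side): +11.0 kcal/mol
Combining the equations, ΔH° = (1)·(+7.9) + (1)·(+19.6) + (-1)·(-11.0) = 38.5 kcal/mol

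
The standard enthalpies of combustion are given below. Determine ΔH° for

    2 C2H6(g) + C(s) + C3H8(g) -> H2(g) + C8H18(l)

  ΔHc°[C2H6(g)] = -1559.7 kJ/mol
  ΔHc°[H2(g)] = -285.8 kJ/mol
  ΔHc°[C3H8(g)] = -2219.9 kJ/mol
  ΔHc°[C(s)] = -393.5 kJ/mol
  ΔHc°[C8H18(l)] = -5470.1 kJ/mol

ΔH° = 23.1 kJ/mol

Using ΔH = Σ nΔHc°(reactants) − Σ nΔHc°(products):
= [2·(-1559.7) + 1·(-393.5) + 1·(-2219.9)] − [1·(-285.8) + 1·(-5470.1)]
= 23.1 kJ/mol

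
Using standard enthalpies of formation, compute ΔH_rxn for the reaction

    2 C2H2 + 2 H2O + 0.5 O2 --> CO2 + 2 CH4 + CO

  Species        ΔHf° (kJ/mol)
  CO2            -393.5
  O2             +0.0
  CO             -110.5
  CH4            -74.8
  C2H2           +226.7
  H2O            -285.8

ΔH_rxn = -535.4 kJ/mol

Products: 1·(-393.5) + 2·(-74.8) + 1·(-110.5) = -653.6
Reactants: 2·(+226.7) + 2·(-285.8) + 1/2·(+0.0) = -118.2
ΔH_rxn = (-653.6) − (-118.2) = -535.4 kJ/mol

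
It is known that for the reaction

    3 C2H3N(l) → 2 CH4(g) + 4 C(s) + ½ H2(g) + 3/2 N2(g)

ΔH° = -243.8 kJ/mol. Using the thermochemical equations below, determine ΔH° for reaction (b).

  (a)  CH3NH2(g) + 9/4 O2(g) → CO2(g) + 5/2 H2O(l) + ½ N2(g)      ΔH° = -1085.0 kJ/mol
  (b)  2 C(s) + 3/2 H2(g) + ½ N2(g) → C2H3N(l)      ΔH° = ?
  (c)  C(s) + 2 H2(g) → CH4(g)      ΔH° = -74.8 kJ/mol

ΔH° = 31.4 kJ/mol

(a): not needed (H2O(l) appears nowhere else).
(b) reversed and × 3 (C2H3N(l) must end up as a reactant; scale by 3 for the 3 C2H3N(l)): contributes −3·x
(c) × 2 (×2 to match 2 CH4(g) in the target): (2)·(-74.8) = -149.6 kJ/mol
-243.8 = (-149.6) − 3·x
x = (-243.8 − (-149.6)) / (-3) = 31.4 kJ/mol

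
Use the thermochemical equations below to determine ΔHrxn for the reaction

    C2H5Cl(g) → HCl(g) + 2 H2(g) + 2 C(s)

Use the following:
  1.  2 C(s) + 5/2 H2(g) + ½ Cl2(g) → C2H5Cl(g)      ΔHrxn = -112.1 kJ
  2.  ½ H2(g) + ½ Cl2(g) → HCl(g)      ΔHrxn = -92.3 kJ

eq. 1 reversed: +112.1 kJ
eq. 2 as written: -92.3 kJ
ΔHrxn = (+112.1) + (-92.3) = 19.8 kJ

ΔHrxn = 19.8 kJ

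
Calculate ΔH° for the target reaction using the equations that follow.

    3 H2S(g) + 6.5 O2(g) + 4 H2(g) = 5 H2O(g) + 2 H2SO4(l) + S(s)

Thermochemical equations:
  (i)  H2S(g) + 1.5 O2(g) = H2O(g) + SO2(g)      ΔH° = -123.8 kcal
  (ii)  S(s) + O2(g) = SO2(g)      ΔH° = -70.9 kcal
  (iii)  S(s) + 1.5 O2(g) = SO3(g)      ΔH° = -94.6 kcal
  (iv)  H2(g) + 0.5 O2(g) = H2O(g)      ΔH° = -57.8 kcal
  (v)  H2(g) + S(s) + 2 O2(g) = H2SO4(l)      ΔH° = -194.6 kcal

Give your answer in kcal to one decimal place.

ΔH° = -663.5 kcal

(i) × 3: (3)·(-123.8) = -371.4 kcal
(ii) reversed and × 3: (-3)·(-70.9) = +212.7 kcal
(iii): not needed.
(iv) × 2: (2)·(-57.8) = -115.6 kcal
(v) × 2: (2)·(-194.6) = -389.2 kcal
ΔH° = (3)·(-123.8) + (-3)·(-70.9) + (2)·(-57.8) + (2)·(-194.6) = -663.5 kcal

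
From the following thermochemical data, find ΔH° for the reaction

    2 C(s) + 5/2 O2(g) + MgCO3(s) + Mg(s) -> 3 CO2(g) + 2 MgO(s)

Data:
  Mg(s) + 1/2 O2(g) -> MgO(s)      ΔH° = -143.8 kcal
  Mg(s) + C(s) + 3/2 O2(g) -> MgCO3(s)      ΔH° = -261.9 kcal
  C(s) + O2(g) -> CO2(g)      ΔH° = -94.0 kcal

equation 1 × 2 (×2 to match 2 MgO(s) in the target): (2)·(-143.8) = -287.6 kcal
equation 2 reversed (MgCO3(s) must end up as a reactant): +261.9 kcal
equation 3 × 3 (×3 to match 3 CO2(g) in the target): (3)·(-94.0) = -282.0 kcal
By Hess's law, ΔH° = (-287.6) + (+261.9) + (-282.0) = -307.7 kcal

ΔH° = -307.7 kcal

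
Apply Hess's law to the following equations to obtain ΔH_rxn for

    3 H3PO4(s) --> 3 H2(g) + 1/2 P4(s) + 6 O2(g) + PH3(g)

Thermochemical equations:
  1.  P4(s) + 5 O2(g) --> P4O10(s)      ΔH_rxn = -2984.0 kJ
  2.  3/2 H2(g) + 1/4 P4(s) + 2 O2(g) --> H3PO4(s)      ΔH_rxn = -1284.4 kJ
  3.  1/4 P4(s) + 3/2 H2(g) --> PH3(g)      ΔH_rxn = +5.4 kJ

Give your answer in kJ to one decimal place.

ΔH_rxn = 3858.6 kJ

eq. 1: not needed (P4O10(s) appears nowhere else).
eq. 2 reversed and × 3 (reverse to put H3PO4(s) on the reactant side; scale by 3 for the 3 H3PO4(s)): (-3)·(-1284.4) = +3853.2 kJ
eq. 3 as written (PH3(g) already on the product side): +5.4 kJ
By Hess's law, ΔH_rxn = (-3)·(-1284.4) + (1)·(+5.4) = 3858.6 kJ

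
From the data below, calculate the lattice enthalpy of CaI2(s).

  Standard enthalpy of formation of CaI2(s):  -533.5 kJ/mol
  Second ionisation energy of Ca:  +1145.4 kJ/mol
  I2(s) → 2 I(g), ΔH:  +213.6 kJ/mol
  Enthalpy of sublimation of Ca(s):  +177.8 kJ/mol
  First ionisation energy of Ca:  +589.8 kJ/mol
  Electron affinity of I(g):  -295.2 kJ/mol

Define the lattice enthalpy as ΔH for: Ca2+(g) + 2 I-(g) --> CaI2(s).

ΔHf° = 1·ΔHsub + 1·(ΣIE) + 1·D(I2) + 2·EA + U
-533.5 = 1·(+177.8) + 1·(+1735.2) + 1·(+213.6) + 2·(-295.2) + U
U = -533.5 − (+1536.2) = -2069.7 kJ/mol

U = -2069.7 kJ/mol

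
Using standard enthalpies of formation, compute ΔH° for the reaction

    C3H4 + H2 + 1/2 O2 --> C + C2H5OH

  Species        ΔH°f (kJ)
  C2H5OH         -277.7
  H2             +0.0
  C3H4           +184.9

Products: 1·(+0.0) + 1·(-277.7) = -277.7
Reactants: 1·(+184.9) + 1·(+0.0) + 1/2·(+0.0) = +184.9
ΔH° = (-277.7) − (+184.9) = -462.6 kJ

ΔH° = -462.6 kJ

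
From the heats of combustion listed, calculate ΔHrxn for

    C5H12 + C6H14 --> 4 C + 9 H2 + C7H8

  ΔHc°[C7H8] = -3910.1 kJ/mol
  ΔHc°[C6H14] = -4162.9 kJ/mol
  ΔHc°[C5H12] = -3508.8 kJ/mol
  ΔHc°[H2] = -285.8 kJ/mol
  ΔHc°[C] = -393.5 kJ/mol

ΔHrxn = 384.6 kJ/mol

Using ΔH = Σ nΔHc°(reactants) − Σ nΔHc°(products):
= [1·(-3508.8) + 1·(-4162.9)] − [4·(-393.5) + 9·(-285.8) + 1·(-3910.1)]
= 384.6 kJ/mol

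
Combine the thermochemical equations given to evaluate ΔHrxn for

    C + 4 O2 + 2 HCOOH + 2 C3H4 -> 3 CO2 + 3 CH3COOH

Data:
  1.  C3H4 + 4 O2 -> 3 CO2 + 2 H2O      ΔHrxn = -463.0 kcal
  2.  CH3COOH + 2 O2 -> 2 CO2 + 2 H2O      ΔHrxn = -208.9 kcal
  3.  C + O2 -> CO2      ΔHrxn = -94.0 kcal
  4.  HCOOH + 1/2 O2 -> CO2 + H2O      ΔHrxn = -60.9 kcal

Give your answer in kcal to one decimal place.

ΔHrxn = -515.1 kcal

eq. 1 × 2 (×2 to match 2 C3H4 in the target): (2)·(-463.0) = -926.0 kcal
eq. 2 reversed and × 3 (CH3COOH must end up as a product; ×3 to match 3 CH3COOH in the target): (-3)·(-208.9) = +626.7 kcal
eq. 3 as written (C already on the reactant side): -94.0 kcal
eq. 4 × 2 (scale by 2 for the 2 HCOOH): (2)·(-60.9) = -121.8 kcal
Summing the manipulated equations, ΔHrxn = (2)·(-463.0) + (-3)·(-208.9) + (1)·(-94.0) + (2)·(-60.9) = -515.1 kcal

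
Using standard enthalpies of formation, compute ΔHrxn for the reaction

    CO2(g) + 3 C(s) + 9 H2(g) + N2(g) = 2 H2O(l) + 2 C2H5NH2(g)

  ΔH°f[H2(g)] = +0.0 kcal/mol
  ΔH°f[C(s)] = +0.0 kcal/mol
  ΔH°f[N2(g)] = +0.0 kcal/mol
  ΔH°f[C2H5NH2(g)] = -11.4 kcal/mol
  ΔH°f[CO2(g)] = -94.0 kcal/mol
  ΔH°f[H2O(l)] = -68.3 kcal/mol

ΔHrxn = -65.4 kcal/mol

Products: 2·(-68.3) + 2·(-11.4) = -159.4
Reactants: 1·(-94.0) + 3·(+0.0) + 9·(+0.0) + 1·(+0.0) = -94.0
ΔHrxn = (-159.4) − (-94.0) = -65.4 kcal/mol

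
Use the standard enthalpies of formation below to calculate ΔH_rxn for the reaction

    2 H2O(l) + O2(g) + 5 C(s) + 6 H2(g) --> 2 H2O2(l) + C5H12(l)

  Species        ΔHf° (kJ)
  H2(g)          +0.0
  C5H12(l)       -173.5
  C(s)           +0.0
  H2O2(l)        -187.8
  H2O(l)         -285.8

ΔH_rxn = 22.5 kJ

Products: 2·(-187.8) + 1·(-173.5) = -549.1
Reactants: 2·(-285.8) + 1·(+0.0) + 5·(+0.0) + 6·(+0.0) = -571.6
ΔH_rxn = (-549.1) − (-571.6) = 22.5 kJ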